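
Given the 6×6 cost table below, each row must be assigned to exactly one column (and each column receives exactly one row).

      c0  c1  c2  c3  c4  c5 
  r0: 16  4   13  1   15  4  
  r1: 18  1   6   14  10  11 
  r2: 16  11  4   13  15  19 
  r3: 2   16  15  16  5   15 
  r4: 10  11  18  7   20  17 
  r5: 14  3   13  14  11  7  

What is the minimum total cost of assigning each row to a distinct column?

Minimum assignment cost: 28

optimal assignment: row0→col3 (cost 1), row1→col1 (cost 1), row2→col2 (cost 4), row3→col4 (cost 5), row4→col0 (cost 10), row5→col5 (cost 7)
total = 1 + 1 + 4 + 5 + 10 + 7 = 28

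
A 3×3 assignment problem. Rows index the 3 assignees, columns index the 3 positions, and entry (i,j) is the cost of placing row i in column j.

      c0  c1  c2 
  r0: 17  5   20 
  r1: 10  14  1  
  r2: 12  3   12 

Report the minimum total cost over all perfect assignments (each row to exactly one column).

Minimum assignment cost: 18

optimal assignment: row0→col1 (cost 5), row1→col2 (cost 1), row2→col0 (cost 12)
total = 5 + 1 + 12 = 18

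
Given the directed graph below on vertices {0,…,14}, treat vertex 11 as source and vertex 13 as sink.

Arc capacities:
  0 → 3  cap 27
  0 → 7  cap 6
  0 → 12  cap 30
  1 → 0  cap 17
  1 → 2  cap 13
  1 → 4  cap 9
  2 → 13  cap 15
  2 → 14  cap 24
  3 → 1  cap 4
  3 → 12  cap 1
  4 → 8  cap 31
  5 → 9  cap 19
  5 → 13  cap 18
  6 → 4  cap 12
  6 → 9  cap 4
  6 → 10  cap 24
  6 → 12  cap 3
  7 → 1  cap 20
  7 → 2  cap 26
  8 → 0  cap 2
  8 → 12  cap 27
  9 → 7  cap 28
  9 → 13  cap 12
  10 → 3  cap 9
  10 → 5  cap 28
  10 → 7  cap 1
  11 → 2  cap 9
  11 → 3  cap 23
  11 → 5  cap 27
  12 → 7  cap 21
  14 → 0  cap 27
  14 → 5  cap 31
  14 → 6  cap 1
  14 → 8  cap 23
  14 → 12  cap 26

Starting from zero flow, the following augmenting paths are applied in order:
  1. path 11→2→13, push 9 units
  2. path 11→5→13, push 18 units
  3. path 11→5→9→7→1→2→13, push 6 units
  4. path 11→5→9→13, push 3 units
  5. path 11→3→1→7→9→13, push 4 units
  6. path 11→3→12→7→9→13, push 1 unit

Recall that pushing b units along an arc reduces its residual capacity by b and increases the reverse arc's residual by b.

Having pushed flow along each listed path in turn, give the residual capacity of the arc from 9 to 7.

after path 1 (11→2→13, push 9): res(9,7)=28
after path 2 (11→5→13, push 18): res(9,7)=28
after path 3 (11→5→9→7→1→2→13, push 6): res(9,7)=22
after path 4 (11→5→9→13, push 3): res(9,7)=22
after path 5 (11→3→1→7→9→13, push 4): res(9,7)=26
after path 6 (11→3→12→7→9→13, push 1): res(9,7)=27

Residual capacity of (9,7): 27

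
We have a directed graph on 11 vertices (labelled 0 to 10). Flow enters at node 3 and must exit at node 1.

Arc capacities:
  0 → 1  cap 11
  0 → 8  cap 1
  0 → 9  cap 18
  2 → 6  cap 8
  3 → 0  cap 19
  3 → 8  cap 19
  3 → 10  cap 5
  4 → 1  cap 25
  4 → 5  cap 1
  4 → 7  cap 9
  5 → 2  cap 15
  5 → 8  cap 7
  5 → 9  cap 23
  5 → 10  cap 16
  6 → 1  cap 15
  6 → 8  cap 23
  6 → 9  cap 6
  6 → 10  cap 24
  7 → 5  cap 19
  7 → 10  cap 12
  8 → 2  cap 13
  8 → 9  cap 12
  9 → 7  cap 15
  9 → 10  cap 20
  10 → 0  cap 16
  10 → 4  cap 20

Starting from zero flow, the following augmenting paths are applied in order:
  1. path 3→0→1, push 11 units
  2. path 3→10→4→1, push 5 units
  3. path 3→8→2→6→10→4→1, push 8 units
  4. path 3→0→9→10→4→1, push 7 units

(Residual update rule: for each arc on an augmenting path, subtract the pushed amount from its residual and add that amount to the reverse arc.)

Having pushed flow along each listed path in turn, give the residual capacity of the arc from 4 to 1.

after path 1 (3→0→1, push 11): res(4,1)=25
after path 2 (3→10→4→1, push 5): res(4,1)=20
after path 3 (3→8→2→6→10→4→1, push 8): res(4,1)=12
after path 4 (3→0→9→10→4→1, push 7): res(4,1)=5

Residual capacity of (4,1): 5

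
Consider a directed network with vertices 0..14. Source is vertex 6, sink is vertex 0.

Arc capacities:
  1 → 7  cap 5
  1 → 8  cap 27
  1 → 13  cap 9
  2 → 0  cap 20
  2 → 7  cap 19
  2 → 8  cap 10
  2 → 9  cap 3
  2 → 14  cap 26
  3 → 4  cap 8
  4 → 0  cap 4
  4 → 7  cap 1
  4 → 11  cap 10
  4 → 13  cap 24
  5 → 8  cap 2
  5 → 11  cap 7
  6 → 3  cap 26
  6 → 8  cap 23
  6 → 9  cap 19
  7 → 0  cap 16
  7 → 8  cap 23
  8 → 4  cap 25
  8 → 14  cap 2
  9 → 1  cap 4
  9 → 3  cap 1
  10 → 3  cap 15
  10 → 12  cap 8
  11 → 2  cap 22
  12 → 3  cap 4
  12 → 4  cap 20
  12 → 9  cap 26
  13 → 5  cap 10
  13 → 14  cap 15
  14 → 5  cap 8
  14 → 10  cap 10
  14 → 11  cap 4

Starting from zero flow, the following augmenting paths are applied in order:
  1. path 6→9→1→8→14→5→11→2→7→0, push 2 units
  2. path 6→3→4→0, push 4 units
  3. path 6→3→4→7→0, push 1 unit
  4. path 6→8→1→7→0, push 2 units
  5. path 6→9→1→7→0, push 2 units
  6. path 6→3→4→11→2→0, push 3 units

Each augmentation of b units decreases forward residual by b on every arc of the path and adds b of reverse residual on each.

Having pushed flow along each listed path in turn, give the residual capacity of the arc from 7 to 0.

Residual capacity of (7,0): 9

after path 1 (6→9→1→8→14→5→11→2→7→0, push 2): res(7,0)=14
after path 2 (6→3→4→0, push 4): res(7,0)=14
after path 3 (6→3→4→7→0, push 1): res(7,0)=13
after path 4 (6→8→1→7→0, push 2): res(7,0)=11
after path 5 (6→9→1→7→0, push 2): res(7,0)=9
after path 6 (6→3→4→11→2→0, push 3): res(7,0)=9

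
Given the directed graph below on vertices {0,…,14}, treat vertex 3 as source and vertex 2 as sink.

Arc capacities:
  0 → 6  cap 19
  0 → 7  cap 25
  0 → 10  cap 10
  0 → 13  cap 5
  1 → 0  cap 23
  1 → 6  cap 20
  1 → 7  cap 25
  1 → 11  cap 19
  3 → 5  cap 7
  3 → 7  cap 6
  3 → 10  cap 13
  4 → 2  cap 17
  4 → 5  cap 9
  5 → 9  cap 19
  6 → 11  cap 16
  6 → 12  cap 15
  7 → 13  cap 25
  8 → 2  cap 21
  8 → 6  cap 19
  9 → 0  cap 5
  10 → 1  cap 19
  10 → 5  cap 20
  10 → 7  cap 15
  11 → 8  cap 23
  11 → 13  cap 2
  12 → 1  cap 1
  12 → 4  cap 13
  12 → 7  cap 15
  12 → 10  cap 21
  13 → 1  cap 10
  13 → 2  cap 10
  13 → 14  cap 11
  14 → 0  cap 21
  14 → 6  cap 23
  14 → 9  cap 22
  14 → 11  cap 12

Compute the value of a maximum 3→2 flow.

Maximum flow value: 24

augment #1: 3→7→13→2 bottleneck 6, total now 6
augment #2: 3→10→7→13→2 bottleneck 4, total now 10
augment #3: 3→10→1→11→8→2 bottleneck 9, total now 19
augment #4: 3→5→9→0→6→11→8→2 bottleneck 5, total now 24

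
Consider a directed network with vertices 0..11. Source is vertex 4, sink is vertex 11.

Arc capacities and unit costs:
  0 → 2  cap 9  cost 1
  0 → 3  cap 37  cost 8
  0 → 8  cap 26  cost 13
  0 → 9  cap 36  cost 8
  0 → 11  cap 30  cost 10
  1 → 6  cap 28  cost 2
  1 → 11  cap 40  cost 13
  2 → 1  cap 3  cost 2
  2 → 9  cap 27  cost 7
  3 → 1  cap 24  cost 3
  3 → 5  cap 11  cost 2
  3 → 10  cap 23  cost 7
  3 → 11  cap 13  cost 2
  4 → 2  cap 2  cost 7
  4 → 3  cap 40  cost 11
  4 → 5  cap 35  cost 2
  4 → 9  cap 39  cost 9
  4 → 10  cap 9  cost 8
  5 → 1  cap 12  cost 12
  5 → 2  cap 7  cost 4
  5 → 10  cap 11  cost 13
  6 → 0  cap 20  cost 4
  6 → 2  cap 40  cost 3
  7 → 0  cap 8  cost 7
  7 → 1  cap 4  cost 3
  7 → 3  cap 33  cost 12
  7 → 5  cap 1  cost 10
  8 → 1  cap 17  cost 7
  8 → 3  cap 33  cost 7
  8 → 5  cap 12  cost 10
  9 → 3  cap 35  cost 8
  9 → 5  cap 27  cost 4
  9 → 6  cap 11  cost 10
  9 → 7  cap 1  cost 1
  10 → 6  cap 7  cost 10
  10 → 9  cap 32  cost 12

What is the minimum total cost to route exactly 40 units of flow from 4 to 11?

shortest-cost path #1: 4→3→11 push 13 @ unit cost 13 (adds 169)
shortest-cost path #2: 4→5→2→1→11 push 3 @ unit cost 21 (adds 63)
shortest-cost path #3: 4→9→7→1→11 push 1 @ unit cost 26 (adds 26)
shortest-cost path #4: 4→5→1→11 push 12 @ unit cost 27 (adds 324)
shortest-cost path #5: 4→3→1→11 push 11 @ unit cost 27 (adds 297)
total cost = 879

Minimum cost for 40 units: 879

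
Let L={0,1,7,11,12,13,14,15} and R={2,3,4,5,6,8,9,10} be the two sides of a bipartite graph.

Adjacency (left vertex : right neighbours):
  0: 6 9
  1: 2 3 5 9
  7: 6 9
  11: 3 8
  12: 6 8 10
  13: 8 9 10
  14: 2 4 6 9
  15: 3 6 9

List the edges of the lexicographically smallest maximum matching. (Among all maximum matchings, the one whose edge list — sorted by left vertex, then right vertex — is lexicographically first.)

|M| = 7 (so the lex-smallest maximum matching has 7 edges)
process left vertices in ascending order; for each, take the smallest-labelled available neighbour that still permits 7 edges overall, or leave it unmatched if none does
lex-smallest matching: {0-6, 1-2, 7-9, 11-3, 12-8, 13-10, 14-4}

Lex-smallest maximum matching: {(0,6), (1,2), (7,9), (11,3), (12,8), (13,10), (14,4)}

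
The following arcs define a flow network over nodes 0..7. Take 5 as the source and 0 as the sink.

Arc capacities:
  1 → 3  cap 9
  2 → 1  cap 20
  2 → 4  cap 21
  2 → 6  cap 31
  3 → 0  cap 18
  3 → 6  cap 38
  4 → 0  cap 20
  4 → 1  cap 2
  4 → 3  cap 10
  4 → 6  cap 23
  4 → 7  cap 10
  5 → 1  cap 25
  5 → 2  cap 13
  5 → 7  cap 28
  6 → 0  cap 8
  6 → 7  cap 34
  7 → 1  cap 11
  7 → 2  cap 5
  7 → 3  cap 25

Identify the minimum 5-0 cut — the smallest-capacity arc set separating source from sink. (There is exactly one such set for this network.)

Min-cut arcs: {(3,0), (5,2), (6,0), (7,2)} (total capacity 44)

augment #1: 5→1→3→0 push 9
augment #2: 5→2→4→0 push 13
augment #3: 5→7→3→0 push 9
augment #4: 5→7→2→4→0 push 5
augment #5: 5→7→3→6→0 push 8
max flow = 44; residual-reachable set from 5 gives S-side
cut edges (S→T): {(3,0), (5,2), (6,0), (7,2)} total cap 44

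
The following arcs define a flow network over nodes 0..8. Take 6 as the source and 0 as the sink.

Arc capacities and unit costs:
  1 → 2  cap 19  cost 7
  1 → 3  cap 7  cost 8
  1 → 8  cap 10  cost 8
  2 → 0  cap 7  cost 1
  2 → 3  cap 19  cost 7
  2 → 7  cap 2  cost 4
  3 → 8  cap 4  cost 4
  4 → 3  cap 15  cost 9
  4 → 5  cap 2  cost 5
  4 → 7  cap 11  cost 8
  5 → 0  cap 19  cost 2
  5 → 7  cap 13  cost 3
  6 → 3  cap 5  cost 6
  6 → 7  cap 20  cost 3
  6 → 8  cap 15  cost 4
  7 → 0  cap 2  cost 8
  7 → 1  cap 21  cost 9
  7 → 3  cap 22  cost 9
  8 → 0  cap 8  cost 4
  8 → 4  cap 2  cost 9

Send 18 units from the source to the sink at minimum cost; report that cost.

shortest-cost path #1: 6→8→0 push 8 @ unit cost 8 (adds 64)
shortest-cost path #2: 6→7→0 push 2 @ unit cost 11 (adds 22)
shortest-cost path #3: 6→7→1→2→0 push 7 @ unit cost 20 (adds 140)
shortest-cost path #4: 6→8→4→5→0 push 1 @ unit cost 20 (adds 20)
total cost = 246

Minimum cost for 18 units: 246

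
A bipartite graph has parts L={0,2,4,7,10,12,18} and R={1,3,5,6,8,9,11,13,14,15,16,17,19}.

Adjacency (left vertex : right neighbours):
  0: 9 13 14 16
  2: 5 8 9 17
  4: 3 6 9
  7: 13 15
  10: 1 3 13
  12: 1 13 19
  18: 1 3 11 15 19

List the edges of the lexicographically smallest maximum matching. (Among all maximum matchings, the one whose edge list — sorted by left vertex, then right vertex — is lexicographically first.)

|M| = 7 (so the lex-smallest maximum matching has 7 edges)
process left vertices in ascending order; for each, take the smallest-labelled available neighbour that still permits 7 edges overall, or leave it unmatched if none does
lex-smallest matching: {0-9, 2-5, 4-3, 7-13, 10-1, 12-19, 18-11}

Lex-smallest maximum matching: {(0,9), (2,5), (4,3), (7,13), (10,1), (12,19), (18,11)}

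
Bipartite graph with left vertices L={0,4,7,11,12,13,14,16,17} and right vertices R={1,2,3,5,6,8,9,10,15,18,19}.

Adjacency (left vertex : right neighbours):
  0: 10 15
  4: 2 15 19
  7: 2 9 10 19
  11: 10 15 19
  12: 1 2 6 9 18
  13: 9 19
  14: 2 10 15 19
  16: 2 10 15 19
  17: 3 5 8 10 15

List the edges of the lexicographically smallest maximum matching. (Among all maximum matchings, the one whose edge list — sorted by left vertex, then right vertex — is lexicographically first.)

Lex-smallest maximum matching: {(0,10), (4,2), (7,9), (11,15), (12,1), (13,19), (17,3)}

|M| = 7 (so the lex-smallest maximum matching has 7 edges)
process left vertices in ascending order; for each, take the smallest-labelled available neighbour that still permits 7 edges overall, or leave it unmatched if none does
lex-smallest matching: {0-10, 4-2, 7-9, 11-15, 12-1, 13-19, 17-3}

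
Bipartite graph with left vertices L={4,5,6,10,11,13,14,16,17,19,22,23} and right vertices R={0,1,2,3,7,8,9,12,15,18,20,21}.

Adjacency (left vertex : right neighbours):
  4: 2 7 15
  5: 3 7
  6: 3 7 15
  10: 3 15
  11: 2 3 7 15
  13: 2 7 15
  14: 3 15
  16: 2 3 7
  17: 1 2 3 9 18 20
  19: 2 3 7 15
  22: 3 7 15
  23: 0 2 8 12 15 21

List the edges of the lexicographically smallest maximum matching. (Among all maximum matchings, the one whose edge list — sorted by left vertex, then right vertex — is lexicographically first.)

Lex-smallest maximum matching: {(4,2), (5,3), (6,7), (10,15), (17,1), (23,0)}

|M| = 6 (so the lex-smallest maximum matching has 6 edges)
process left vertices in ascending order; for each, take the smallest-labelled available neighbour that still permits 6 edges overall, or leave it unmatched if none does
lex-smallest matching: {4-2, 5-3, 6-7, 10-15, 17-1, 23-0}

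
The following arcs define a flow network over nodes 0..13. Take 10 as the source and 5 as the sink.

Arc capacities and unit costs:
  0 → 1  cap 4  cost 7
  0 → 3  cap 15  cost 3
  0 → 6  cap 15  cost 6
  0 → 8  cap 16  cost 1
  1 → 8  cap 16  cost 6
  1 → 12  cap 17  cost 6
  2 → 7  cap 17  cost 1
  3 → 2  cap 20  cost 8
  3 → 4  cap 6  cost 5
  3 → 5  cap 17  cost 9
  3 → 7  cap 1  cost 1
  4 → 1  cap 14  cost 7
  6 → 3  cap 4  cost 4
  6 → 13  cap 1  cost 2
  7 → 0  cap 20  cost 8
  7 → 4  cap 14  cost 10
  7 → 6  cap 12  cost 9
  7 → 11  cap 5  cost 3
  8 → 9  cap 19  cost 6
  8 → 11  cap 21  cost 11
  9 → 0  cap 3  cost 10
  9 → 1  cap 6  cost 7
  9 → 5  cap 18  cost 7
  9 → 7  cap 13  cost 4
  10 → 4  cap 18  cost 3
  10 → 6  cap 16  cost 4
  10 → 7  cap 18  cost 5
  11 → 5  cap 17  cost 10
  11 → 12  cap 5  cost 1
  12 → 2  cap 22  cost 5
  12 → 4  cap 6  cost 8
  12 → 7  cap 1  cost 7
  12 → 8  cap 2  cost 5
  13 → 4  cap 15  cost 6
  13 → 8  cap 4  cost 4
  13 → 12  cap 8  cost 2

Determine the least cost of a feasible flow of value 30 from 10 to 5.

Minimum cost for 30 units: 709

shortest-cost path #1: 10→6→3→5 push 4 @ unit cost 17 (adds 68)
shortest-cost path #2: 10→7→11→5 push 5 @ unit cost 18 (adds 90)
shortest-cost path #3: 10→6→13→8→9→5 push 1 @ unit cost 23 (adds 23)
shortest-cost path #4: 10→7→0→3→5 push 13 @ unit cost 25 (adds 325)
shortest-cost path #5: 10→4→1→8→9→5 push 7 @ unit cost 29 (adds 203)
total cost = 709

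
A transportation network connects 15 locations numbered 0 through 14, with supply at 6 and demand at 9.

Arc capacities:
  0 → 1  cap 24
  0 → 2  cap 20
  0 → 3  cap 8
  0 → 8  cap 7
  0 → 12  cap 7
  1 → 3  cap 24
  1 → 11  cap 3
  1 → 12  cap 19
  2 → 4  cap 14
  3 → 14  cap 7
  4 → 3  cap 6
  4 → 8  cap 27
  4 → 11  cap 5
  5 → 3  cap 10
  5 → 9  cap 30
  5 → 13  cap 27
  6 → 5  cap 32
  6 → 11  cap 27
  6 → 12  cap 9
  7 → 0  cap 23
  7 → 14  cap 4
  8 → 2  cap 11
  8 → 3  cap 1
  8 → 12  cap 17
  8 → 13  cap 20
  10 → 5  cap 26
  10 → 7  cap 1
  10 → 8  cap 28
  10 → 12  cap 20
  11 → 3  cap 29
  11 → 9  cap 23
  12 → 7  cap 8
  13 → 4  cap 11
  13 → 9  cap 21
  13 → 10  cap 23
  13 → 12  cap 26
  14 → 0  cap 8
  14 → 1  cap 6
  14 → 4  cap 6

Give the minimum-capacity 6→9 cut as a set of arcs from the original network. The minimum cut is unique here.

Min-cut arcs: {(6,5), (6,11), (12,7)} (total capacity 67)

augment #1: 6→5→9 push 30
augment #2: 6→11→9 push 23
augment #3: 6→5→13→9 push 2
augment #4: 6→12→7→0→8→13→9 push 7
augment #5: 6→11→3→14→4→8→13→9 push 4
augment #6: 6→12→7→14→4→8→13→9 push 1
max flow = 67; residual-reachable set from 6 gives S-side
cut edges (S→T): {(6,5), (6,11), (12,7)} total cap 67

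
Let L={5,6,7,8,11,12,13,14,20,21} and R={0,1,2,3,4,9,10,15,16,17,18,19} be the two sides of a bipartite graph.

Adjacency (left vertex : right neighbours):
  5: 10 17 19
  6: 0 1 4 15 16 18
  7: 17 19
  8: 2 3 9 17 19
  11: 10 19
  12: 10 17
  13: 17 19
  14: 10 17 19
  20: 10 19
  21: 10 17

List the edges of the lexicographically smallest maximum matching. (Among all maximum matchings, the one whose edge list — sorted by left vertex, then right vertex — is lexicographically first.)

|M| = 5 (so the lex-smallest maximum matching has 5 edges)
process left vertices in ascending order; for each, take the smallest-labelled available neighbour that still permits 5 edges overall, or leave it unmatched if none does
lex-smallest matching: {5-10, 6-0, 7-17, 8-2, 11-19}

Lex-smallest maximum matching: {(5,10), (6,0), (7,17), (8,2), (11,19)}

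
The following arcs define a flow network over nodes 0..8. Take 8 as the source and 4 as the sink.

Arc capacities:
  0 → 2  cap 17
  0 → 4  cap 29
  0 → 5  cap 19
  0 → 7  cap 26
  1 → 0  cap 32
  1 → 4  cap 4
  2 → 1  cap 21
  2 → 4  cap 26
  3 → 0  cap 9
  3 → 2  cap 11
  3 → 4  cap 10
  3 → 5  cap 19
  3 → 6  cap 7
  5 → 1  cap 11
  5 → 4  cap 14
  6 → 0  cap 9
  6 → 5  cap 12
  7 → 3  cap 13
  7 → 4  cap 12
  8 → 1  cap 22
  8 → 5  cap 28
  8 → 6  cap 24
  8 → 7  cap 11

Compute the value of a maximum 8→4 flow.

Maximum flow value: 67

augment #1: 8→1→4 bottleneck 4, total now 4
augment #2: 8→5→4 bottleneck 14, total now 18
augment #3: 8→7→4 bottleneck 11, total now 29
augment #4: 8→1→0→4 bottleneck 18, total now 47
augment #5: 8→6→0→4 bottleneck 9, total now 56
augment #6: 8→5→1→0→4 bottleneck 2, total now 58
augment #7: 8→5→1→0→2→4 bottleneck 9, total now 67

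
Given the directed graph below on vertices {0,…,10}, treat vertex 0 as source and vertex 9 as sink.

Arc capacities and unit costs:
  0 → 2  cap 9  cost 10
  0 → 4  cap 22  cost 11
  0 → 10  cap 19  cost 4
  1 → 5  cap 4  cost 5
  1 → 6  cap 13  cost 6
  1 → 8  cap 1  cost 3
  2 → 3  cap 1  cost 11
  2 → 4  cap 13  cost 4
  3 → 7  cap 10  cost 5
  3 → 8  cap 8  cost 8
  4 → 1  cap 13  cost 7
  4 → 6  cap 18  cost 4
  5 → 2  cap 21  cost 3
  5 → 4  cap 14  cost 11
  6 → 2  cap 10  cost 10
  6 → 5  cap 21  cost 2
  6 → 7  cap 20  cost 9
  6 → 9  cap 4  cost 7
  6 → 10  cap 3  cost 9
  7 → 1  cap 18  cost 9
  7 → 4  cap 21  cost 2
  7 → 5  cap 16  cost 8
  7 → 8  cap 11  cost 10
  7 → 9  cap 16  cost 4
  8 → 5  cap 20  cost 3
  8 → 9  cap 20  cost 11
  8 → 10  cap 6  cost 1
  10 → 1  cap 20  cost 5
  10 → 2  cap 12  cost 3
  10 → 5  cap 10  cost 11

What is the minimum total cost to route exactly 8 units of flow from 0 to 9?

shortest-cost path #1: 0→4→6→9 push 4 @ unit cost 22 (adds 88)
shortest-cost path #2: 0→10→1→8→9 push 1 @ unit cost 23 (adds 23)
shortest-cost path #3: 0→10→2→3→7→9 push 1 @ unit cost 27 (adds 27)
shortest-cost path #4: 0→4→6→7→9 push 2 @ unit cost 28 (adds 56)
total cost = 194

Minimum cost for 8 units: 194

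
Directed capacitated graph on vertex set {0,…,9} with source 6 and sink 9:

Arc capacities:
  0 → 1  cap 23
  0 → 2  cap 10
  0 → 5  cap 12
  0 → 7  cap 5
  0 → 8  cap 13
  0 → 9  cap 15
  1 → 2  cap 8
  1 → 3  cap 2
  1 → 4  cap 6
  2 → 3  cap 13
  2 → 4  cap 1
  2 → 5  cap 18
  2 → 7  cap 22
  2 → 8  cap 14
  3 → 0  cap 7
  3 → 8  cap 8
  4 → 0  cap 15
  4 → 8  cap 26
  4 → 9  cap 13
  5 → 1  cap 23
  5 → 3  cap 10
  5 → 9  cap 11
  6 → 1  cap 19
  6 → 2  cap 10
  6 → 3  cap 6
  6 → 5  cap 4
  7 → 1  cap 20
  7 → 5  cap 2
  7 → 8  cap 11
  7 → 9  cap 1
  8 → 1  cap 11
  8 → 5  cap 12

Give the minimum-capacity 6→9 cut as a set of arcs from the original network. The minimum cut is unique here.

Min-cut arcs: {(1,4), (2,4), (3,0), (5,9), (7,9)} (total capacity 26)

augment #1: 6→5→9 push 4
augment #2: 6→1→4→9 push 6
augment #3: 6→2→4→9 push 1
augment #4: 6→2→5→9 push 7
augment #5: 6→2→7→9 push 1
augment #6: 6→3→0→9 push 6
augment #7: 6→1→3→0→9 push 1
max flow = 26; residual-reachable set from 6 gives S-side
cut edges (S→T): {(1,4), (2,4), (3,0), (5,9), (7,9)} total cap 26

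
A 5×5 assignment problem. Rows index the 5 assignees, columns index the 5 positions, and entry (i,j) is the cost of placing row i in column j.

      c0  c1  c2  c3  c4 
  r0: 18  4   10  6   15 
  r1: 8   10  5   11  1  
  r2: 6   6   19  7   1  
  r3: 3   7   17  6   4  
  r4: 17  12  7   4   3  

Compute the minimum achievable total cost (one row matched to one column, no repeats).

Minimum assignment cost: 17

optimal assignment: row0→col1 (cost 4), row1→col2 (cost 5), row2→col4 (cost 1), row3→col0 (cost 3), row4→col3 (cost 4)
total = 4 + 5 + 1 + 3 + 4 = 17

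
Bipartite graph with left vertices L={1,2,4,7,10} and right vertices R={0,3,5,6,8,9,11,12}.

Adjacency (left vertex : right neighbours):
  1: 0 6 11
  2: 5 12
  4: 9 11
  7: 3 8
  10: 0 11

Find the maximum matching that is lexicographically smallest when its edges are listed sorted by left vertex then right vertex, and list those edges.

|M| = 5 (so the lex-smallest maximum matching has 5 edges)
process left vertices in ascending order; for each, take the smallest-labelled available neighbour that still permits 5 edges overall, or leave it unmatched if none does
lex-smallest matching: {1-0, 2-5, 4-9, 7-3, 10-11}

Lex-smallest maximum matching: {(1,0), (2,5), (4,9), (7,3), (10,11)}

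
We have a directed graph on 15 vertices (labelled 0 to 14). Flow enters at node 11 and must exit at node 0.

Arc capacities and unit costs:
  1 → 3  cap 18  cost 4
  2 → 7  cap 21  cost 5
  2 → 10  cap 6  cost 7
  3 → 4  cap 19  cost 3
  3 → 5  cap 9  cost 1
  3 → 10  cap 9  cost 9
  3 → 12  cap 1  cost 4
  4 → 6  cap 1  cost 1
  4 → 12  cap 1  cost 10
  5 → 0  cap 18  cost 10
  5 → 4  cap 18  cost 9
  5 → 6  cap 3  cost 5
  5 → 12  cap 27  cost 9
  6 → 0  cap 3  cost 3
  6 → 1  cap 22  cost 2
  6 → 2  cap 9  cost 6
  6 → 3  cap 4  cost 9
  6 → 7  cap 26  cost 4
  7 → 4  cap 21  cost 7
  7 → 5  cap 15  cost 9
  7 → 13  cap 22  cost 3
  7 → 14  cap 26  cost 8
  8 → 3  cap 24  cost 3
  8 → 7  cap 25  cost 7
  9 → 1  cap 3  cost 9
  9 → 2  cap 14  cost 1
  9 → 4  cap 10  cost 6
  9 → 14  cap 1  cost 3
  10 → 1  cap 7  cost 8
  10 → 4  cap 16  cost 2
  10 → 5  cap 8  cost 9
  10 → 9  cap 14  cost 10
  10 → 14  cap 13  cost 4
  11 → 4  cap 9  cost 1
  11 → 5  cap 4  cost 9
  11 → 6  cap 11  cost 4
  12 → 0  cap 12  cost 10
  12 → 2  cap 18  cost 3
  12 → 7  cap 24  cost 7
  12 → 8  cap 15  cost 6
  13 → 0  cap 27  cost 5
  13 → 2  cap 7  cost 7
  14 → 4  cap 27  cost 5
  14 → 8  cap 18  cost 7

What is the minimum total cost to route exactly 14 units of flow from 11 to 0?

Minimum cost for 14 units: 201

shortest-cost path #1: 11→4→6→0 push 1 @ unit cost 5 (adds 5)
shortest-cost path #2: 11→6→0 push 2 @ unit cost 7 (adds 14)
shortest-cost path #3: 11→6→7→13→0 push 9 @ unit cost 16 (adds 144)
shortest-cost path #4: 11→5→0 push 2 @ unit cost 19 (adds 38)
total cost = 201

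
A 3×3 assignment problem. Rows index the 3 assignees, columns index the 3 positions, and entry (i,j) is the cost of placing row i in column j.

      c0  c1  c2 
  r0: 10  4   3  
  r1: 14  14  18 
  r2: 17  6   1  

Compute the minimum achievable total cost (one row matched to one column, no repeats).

optimal assignment: row0→col1 (cost 4), row1→col0 (cost 14), row2→col2 (cost 1)
total = 4 + 14 + 1 = 19

Minimum assignment cost: 19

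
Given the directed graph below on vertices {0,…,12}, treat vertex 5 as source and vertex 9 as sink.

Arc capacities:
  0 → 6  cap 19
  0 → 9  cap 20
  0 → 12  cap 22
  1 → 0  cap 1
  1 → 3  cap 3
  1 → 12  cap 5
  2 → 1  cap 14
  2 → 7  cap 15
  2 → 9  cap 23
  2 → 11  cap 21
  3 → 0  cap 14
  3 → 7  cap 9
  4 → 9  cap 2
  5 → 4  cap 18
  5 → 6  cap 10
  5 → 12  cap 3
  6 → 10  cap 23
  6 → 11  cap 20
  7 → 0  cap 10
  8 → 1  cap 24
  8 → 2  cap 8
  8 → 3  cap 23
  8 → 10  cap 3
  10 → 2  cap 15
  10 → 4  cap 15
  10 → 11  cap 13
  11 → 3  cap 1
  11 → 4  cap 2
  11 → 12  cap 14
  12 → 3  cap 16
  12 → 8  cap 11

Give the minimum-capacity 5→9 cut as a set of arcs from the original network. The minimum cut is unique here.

Min-cut arcs: {(4,9), (5,6), (5,12)} (total capacity 15)

augment #1: 5→4→9 push 2
augment #2: 5→6→10→2→9 push 10
augment #3: 5→12→3→0→9 push 3
max flow = 15; residual-reachable set from 5 gives S-side
cut edges (S→T): {(4,9), (5,6), (5,12)} total cap 15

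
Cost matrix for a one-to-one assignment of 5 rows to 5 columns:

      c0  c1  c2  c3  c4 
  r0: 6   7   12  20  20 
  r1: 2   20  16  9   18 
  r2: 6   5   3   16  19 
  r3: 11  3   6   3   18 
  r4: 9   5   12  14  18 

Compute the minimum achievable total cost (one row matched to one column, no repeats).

Minimum assignment cost: 33

one of 2 optimal assignments: row0→col1 (cost 7), row1→col0 (cost 2), row2→col2 (cost 3), row3→col3 (cost 3), row4→col4 (cost 18)
total = 7 + 2 + 3 + 3 + 18 = 33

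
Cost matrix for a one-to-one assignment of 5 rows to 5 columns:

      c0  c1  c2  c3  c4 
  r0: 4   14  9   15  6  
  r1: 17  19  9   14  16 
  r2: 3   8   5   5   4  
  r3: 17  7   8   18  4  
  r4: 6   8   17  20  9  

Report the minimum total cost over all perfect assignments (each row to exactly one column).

Minimum assignment cost: 30

optimal assignment: row0→col0 (cost 4), row1→col2 (cost 9), row2→col3 (cost 5), row3→col4 (cost 4), row4→col1 (cost 8)
total = 4 + 9 + 5 + 4 + 8 = 30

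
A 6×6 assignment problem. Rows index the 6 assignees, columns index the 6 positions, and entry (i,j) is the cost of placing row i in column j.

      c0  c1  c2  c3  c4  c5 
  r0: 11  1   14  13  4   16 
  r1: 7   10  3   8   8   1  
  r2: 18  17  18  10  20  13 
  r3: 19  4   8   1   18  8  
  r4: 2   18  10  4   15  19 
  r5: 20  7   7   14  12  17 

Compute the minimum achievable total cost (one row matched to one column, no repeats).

Minimum assignment cost: 28

optimal assignment: row0→col4 (cost 4), row1→col5 (cost 1), row2→col3 (cost 10), row3→col1 (cost 4), row4→col0 (cost 2), row5→col2 (cost 7)
total = 4 + 1 + 10 + 4 + 2 + 7 = 28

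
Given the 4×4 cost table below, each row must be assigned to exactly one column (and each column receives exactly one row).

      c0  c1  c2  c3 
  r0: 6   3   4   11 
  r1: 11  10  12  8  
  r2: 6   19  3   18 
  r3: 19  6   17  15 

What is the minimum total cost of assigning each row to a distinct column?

optimal assignment: row0→col0 (cost 6), row1→col3 (cost 8), row2→col2 (cost 3), row3→col1 (cost 6)
total = 6 + 8 + 3 + 6 = 23

Minimum assignment cost: 23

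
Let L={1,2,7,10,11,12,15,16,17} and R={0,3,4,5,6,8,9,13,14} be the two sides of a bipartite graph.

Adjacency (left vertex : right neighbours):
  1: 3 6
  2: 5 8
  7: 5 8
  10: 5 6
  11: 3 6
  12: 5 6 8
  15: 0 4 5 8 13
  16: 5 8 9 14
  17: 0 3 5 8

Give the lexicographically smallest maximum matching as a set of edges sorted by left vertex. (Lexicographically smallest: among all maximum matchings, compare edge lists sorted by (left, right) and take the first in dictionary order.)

Lex-smallest maximum matching: {(1,3), (2,5), (7,8), (10,6), (15,4), (16,9), (17,0)}

|M| = 7 (so the lex-smallest maximum matching has 7 edges)
process left vertices in ascending order; for each, take the smallest-labelled available neighbour that still permits 7 edges overall, or leave it unmatched if none does
lex-smallest matching: {1-3, 2-5, 7-8, 10-6, 15-4, 16-9, 17-0}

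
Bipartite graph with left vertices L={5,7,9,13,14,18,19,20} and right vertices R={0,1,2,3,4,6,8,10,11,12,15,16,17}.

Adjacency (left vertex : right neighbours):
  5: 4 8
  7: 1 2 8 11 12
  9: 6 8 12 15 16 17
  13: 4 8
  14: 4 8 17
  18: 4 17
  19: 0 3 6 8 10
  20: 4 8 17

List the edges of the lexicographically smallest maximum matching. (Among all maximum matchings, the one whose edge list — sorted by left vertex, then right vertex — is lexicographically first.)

|M| = 6 (so the lex-smallest maximum matching has 6 edges)
process left vertices in ascending order; for each, take the smallest-labelled available neighbour that still permits 6 edges overall, or leave it unmatched if none does
lex-smallest matching: {5-4, 7-1, 9-6, 13-8, 14-17, 19-0}

Lex-smallest maximum matching: {(5,4), (7,1), (9,6), (13,8), (14,17), (19,0)}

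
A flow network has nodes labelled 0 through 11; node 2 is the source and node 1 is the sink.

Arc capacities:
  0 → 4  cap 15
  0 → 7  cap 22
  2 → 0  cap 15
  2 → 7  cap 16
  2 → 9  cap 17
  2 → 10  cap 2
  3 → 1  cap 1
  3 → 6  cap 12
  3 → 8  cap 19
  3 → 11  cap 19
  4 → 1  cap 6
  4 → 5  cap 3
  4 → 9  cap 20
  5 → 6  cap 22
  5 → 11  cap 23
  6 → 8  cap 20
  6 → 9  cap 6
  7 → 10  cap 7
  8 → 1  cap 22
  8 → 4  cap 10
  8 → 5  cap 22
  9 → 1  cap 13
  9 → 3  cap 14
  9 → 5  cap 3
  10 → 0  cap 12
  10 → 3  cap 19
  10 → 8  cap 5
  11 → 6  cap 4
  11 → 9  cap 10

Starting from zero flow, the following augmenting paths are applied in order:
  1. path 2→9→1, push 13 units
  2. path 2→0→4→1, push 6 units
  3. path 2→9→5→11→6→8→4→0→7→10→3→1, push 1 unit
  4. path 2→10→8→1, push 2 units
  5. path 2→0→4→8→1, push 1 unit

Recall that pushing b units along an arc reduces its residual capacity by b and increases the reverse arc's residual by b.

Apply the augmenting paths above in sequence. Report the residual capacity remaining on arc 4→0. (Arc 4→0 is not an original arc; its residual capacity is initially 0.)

Residual capacity of (4,0): 6

after path 1 (2→9→1, push 13): res(4,0)=0
after path 2 (2→0→4→1, push 6): res(4,0)=6
after path 3 (2→9→5→11→6→8→4→0→7→10→3→1, push 1): res(4,0)=5
after path 4 (2→10→8→1, push 2): res(4,0)=5
after path 5 (2→0→4→8→1, push 1): res(4,0)=6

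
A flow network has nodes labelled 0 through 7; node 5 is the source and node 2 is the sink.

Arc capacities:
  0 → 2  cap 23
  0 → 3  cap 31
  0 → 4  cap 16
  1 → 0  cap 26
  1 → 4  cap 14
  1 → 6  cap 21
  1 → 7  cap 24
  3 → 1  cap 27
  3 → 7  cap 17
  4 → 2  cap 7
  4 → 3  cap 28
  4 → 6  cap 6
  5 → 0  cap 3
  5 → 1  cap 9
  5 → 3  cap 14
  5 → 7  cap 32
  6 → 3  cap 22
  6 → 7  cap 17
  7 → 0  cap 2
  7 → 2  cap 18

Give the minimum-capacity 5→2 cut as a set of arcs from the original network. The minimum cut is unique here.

Min-cut arcs: {(5,0), (5,1), (5,3), (7,0), (7,2)} (total capacity 46)

augment #1: 5→0→2 push 3
augment #2: 5→7→2 push 18
augment #3: 5→1→0→2 push 9
augment #4: 5→7→0→2 push 2
augment #5: 5→3→1→0→2 push 9
augment #6: 5→3→1→4→2 push 5
max flow = 46; residual-reachable set from 5 gives S-side
cut edges (S→T): {(5,0), (5,1), (5,3), (7,0), (7,2)} total cap 46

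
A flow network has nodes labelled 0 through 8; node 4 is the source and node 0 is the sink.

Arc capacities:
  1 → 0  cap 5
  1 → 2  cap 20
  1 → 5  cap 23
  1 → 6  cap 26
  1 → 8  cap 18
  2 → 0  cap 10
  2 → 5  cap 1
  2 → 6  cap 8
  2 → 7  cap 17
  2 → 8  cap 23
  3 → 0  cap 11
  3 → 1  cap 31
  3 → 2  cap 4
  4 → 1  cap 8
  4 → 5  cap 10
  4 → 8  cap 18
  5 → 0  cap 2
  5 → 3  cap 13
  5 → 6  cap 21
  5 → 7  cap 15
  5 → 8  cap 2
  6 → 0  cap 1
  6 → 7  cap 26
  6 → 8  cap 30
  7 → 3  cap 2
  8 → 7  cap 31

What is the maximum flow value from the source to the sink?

augment #1: 4→1→0 bottleneck 5, total now 5
augment #2: 4→5→0 bottleneck 2, total now 7
augment #3: 4→1→2→0 bottleneck 3, total now 10
augment #4: 4→5→3→0 bottleneck 8, total now 18
augment #5: 4→8→7→3→0 bottleneck 2, total now 20

Maximum flow value: 20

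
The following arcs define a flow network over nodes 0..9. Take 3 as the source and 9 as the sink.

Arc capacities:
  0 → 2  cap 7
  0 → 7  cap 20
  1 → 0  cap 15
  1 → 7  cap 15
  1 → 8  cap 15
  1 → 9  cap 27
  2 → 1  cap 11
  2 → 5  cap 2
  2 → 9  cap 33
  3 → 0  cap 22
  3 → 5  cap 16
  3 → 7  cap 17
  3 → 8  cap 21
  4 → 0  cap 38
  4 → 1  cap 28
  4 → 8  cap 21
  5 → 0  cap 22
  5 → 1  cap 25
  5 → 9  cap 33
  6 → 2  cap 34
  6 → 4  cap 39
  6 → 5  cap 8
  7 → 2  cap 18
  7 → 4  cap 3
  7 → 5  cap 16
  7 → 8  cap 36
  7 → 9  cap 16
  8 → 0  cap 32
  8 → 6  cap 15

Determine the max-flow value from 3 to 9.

Maximum flow value: 75

augment #1: 3→5→9 bottleneck 16, total now 16
augment #2: 3→7→9 bottleneck 16, total now 32
augment #3: 3→0→2→9 bottleneck 7, total now 39
augment #4: 3→7→2→9 bottleneck 1, total now 40
augment #5: 3→0→7→2→9 bottleneck 15, total now 55
augment #6: 3→8→6→2→9 bottleneck 10, total now 65
augment #7: 3→8→6→5→9 bottleneck 5, total now 70
augment #8: 3→8→0→7→5→9 bottleneck 5, total now 75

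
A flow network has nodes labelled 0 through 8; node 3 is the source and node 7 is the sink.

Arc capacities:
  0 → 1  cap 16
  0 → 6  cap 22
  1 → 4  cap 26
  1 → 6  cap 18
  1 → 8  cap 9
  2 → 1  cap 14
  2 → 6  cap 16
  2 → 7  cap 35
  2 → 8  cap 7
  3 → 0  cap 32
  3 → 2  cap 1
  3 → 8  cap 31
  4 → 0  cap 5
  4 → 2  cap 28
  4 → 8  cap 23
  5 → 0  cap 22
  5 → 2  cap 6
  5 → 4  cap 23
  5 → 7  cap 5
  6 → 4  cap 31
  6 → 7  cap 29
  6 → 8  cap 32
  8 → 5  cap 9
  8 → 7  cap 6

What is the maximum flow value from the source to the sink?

augment #1: 3→2→7 bottleneck 1, total now 1
augment #2: 3→8→7 bottleneck 6, total now 7
augment #3: 3→0→6→7 bottleneck 22, total now 29
augment #4: 3→8→5→7 bottleneck 5, total now 34
augment #5: 3→0→1→6→7 bottleneck 7, total now 41
augment #6: 3→8→5→2→7 bottleneck 4, total now 45
augment #7: 3→0→1→4→2→7 bottleneck 3, total now 48

Maximum flow value: 48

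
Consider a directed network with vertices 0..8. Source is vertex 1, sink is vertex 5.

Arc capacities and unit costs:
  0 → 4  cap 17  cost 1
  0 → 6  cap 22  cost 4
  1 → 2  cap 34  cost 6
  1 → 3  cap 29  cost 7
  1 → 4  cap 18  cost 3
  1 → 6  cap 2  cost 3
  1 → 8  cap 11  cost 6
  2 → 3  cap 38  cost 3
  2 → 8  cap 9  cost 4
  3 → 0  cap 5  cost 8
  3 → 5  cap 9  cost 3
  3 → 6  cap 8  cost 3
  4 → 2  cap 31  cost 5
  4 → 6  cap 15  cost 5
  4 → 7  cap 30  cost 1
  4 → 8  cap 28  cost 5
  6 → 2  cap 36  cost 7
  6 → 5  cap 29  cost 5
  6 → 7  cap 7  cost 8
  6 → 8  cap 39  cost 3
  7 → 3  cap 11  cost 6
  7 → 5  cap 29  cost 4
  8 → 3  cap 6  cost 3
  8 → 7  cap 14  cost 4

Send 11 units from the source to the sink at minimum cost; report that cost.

shortest-cost path #1: 1→6→5 push 2 @ unit cost 8 (adds 16)
shortest-cost path #2: 1→4→7→5 push 9 @ unit cost 8 (adds 72)
total cost = 88

Minimum cost for 11 units: 88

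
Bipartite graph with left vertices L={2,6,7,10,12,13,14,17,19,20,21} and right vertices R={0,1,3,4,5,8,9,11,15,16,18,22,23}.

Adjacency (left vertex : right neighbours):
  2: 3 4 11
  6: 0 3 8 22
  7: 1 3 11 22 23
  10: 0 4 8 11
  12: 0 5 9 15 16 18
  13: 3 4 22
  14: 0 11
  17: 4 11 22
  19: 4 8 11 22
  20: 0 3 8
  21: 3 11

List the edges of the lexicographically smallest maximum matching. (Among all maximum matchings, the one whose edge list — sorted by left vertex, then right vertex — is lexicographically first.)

|M| = 8 (so the lex-smallest maximum matching has 8 edges)
process left vertices in ascending order; for each, take the smallest-labelled available neighbour that still permits 8 edges overall, or leave it unmatched if none does
lex-smallest matching: {2-3, 6-0, 7-1, 10-4, 12-5, 13-22, 14-11, 19-8}

Lex-smallest maximum matching: {(2,3), (6,0), (7,1), (10,4), (12,5), (13,22), (14,11), (19,8)}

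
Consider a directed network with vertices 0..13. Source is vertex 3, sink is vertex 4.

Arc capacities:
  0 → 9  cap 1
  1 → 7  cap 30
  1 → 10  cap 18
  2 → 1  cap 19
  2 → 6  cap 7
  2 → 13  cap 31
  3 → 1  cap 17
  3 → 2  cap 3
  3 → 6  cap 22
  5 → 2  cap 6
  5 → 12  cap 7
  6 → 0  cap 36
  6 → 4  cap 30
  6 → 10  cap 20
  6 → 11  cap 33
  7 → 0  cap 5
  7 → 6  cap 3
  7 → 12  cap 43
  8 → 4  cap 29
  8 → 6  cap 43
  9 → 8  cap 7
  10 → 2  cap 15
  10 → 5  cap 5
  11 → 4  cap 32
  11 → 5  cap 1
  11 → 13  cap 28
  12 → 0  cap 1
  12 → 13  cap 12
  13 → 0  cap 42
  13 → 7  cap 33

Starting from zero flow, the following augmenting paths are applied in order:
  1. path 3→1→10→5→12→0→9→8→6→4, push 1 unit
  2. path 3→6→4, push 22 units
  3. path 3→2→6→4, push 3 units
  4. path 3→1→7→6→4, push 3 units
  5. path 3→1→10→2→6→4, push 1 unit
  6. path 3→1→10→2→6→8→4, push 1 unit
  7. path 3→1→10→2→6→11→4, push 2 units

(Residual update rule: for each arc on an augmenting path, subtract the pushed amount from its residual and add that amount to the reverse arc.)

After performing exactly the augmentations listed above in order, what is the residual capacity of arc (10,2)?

Residual capacity of (10,2): 11

after path 1 (3→1→10→5→12→0→9→8→6→4, push 1): res(10,2)=15
after path 2 (3→6→4, push 22): res(10,2)=15
after path 3 (3→2→6→4, push 3): res(10,2)=15
after path 4 (3→1→7→6→4, push 3): res(10,2)=15
after path 5 (3→1→10→2→6→4, push 1): res(10,2)=14
after path 6 (3→1→10→2→6→8→4, push 1): res(10,2)=13
after path 7 (3→1→10→2→6→11→4, push 2): res(10,2)=11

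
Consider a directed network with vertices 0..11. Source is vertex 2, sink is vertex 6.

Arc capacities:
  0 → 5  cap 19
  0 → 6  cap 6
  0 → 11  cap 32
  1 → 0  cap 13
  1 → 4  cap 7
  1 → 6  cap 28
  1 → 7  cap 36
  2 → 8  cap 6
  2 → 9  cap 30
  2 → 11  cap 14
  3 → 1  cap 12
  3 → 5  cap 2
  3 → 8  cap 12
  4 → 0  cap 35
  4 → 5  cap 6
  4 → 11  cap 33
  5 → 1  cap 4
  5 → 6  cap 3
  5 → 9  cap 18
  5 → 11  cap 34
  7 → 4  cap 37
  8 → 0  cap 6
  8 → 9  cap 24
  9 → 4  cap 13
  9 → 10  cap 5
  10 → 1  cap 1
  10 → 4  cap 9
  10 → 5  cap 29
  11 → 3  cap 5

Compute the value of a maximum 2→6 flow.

augment #1: 2→8→0→6 bottleneck 6, total now 6
augment #2: 2→9→4→5→6 bottleneck 3, total now 9
augment #3: 2→9→10→1→6 bottleneck 1, total now 10
augment #4: 2→11→3→1→6 bottleneck 5, total now 15
augment #5: 2→9→4→5→1→6 bottleneck 3, total now 18
augment #6: 2→9→10→5→1→6 bottleneck 1, total now 19

Maximum flow value: 19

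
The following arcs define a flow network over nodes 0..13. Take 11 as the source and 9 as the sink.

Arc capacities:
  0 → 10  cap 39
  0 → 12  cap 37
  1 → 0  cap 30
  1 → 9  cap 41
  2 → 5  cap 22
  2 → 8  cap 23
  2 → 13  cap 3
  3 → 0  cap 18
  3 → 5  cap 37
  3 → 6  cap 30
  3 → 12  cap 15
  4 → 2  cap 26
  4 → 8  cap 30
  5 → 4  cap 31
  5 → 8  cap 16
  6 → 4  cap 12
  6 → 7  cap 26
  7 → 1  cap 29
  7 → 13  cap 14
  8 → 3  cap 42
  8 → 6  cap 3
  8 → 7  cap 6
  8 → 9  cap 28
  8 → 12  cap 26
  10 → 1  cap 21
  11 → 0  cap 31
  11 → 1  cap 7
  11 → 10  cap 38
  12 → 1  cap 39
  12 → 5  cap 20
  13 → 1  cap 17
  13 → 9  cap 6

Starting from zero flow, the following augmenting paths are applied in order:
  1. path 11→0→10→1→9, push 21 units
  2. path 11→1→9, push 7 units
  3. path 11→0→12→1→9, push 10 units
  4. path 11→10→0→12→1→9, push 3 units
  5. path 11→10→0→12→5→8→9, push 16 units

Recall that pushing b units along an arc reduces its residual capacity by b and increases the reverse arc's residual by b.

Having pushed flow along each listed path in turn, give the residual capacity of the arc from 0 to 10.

Residual capacity of (0,10): 37

after path 1 (11→0→10→1→9, push 21): res(0,10)=18
after path 2 (11→1→9, push 7): res(0,10)=18
after path 3 (11→0→12→1→9, push 10): res(0,10)=18
after path 4 (11→10→0→12→1→9, push 3): res(0,10)=21
after path 5 (11→10→0→12→5→8→9, push 16): res(0,10)=37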